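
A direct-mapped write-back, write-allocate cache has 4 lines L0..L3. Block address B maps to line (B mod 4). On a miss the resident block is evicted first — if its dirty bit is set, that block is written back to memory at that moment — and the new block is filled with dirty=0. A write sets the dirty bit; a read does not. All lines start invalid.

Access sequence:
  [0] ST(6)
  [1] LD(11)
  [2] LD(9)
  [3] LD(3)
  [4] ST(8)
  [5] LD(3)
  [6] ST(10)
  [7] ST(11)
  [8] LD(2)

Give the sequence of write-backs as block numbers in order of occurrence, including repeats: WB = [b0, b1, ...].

WB = [6, 10]

0: W B6 → L2 miss [D]
1: R B11 → L3 miss [-]
2: R B9 → L1 miss [-]
3: R B3 → L3 miss [-]
4: W B8 → L0 miss [D]
5: R B3 → L3 hit [-]
6: W B10 → L2 miss wb→B6 [D]
7: W B11 → L3 miss [D]
8: R B2 → L2 miss wb→B10 [-]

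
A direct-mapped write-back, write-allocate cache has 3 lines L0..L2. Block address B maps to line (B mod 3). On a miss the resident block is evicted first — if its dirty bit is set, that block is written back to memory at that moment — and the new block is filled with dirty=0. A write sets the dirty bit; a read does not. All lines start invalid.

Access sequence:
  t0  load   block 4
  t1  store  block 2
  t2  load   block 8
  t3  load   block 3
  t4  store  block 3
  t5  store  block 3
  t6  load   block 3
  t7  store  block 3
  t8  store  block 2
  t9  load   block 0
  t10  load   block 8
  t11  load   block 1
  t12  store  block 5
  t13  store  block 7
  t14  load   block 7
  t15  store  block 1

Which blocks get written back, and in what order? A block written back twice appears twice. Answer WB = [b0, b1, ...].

WB = [2, 3, 2, 7]

  0 | R B4 → L1 miss [-]
  1 | W B2 → L2 miss [D]
  2 | R B8 → L2 miss wb→B2 [-]
  3 | R B3 → L0 miss [-]
  4 | W B3 → L0 hit [D]
  5 | W B3 → L0 hit [D]
  6 | R B3 → L0 hit [D]
  7 | W B3 → L0 hit [D]
  8 | W B2 → L2 miss [D]
  9 | R B0 → L0 miss wb→B3 [-]
  10 | R B8 → L2 miss wb→B2 [-]
  11 | R B1 → L1 miss [-]
  12 | W B5 → L2 miss [D]
  13 | W B7 → L1 miss [D]
  14 | R B7 → L1 hit [D]
  15 | W B1 → L1 miss wb→B7 [D]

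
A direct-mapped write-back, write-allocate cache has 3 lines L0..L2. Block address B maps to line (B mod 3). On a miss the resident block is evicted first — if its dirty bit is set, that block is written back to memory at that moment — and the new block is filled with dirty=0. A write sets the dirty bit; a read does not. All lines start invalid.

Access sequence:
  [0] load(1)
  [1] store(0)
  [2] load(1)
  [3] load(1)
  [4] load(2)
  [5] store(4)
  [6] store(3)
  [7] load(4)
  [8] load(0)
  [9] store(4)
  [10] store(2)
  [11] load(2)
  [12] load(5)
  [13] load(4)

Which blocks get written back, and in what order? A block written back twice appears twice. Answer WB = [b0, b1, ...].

0: R B1 -> L1 miss  d=-]
1: W B0 -> L0 miss  d=D]
2: R B1 -> L1 hit  d=-]
3: R B1 -> L1 hit  d=-]
4: R B2 -> L2 miss  d=-]
5: W B4 -> L1 miss  d=D]
6: W B3 -> L0 miss wb->B0  d=D]
7: R B4 -> L1 hit  d=D]
8: R B0 -> L0 miss wb->B3  d=-]
9: W B4 -> L1 hit  d=D]
10: W B2 -> L2 hit  d=D]
11: R B2 -> L2 hit  d=D]
12: R B5 -> L2 miss wb->B2  d=-]
13: R B4 -> L1 hit  d=D]

WB = [0, 3, 2]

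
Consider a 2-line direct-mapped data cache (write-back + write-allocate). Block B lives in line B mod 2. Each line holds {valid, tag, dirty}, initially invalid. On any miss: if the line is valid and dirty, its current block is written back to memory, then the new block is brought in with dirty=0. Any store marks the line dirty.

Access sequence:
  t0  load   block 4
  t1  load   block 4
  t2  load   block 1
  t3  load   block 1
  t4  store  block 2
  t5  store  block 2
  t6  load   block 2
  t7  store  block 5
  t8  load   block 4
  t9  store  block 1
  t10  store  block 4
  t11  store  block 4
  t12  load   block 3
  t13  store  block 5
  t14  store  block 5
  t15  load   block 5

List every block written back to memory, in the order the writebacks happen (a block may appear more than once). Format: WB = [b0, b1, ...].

WB = [2, 5, 1]

  0 | R B4 → L0 miss [-]
  1 | R B4 → L0 hit [-]
  2 | R B1 → L1 miss [-]
  3 | R B1 → L1 hit [-]
  4 | W B2 → L0 miss [D]
  5 | W B2 → L0 hit [D]
  6 | R B2 → L0 hit [D]
  7 | W B5 → L1 miss [D]
  8 | R B4 → L0 miss wb→B2 [-]
  9 | W B1 → L1 miss wb→B5 [D]
  10 | W B4 → L0 hit [D]
  11 | W B4 → L0 hit [D]
  12 | R B3 → L1 miss wb→B1 [-]
  13 | W B5 → L1 miss [D]
  14 | W B5 → L1 hit [D]
  15 | R B5 → L1 hit [D]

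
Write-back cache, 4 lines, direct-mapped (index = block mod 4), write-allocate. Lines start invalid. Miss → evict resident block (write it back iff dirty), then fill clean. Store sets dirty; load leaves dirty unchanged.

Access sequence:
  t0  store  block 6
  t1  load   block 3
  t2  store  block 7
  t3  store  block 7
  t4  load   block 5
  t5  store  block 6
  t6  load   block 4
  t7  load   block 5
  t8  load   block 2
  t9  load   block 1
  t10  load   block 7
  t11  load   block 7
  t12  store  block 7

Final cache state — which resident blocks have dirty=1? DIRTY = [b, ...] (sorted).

DIRTY = [7]

  0 | W B6 → L2 miss [D]
  1 | R B3 → L3 miss [-]
  2 | W B7 → L3 miss [D]
  3 | W B7 → L3 hit [D]
  4 | R B5 → L1 miss [-]
  5 | W B6 → L2 hit [D]
  6 | R B4 → L0 miss [-]
  7 | R B5 → L1 hit [-]
  8 | R B2 → L2 miss wb→B6 [-]
  9 | R B1 → L1 miss [-]
  10 | R B7 → L3 hit [D]
  11 | R B7 → L3 hit [D]
  12 | W B7 → L3 hit [D]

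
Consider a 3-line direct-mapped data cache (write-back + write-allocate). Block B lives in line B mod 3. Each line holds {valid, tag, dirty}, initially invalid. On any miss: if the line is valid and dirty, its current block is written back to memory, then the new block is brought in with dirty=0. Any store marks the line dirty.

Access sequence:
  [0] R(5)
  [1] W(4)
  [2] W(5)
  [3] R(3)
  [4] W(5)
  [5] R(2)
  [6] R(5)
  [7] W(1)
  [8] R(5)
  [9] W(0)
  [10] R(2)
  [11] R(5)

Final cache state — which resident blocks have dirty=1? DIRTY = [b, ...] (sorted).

DIRTY = [0, 1]

  0 | R B5 → L2 miss [-]
  1 | W B4 → L1 miss [D]
  2 | W B5 → L2 hit [D]
  3 | R B3 → L0 miss [-]
  4 | W B5 → L2 hit [D]
  5 | R B2 → L2 miss wb→B5 [-]
  6 | R B5 → L2 miss [-]
  7 | W B1 → L1 miss wb→B4 [D]
  8 | R B5 → L2 hit [-]
  9 | W B0 → L0 miss [D]
  10 | R B2 → L2 miss [-]
  11 | R B5 → L2 miss [-]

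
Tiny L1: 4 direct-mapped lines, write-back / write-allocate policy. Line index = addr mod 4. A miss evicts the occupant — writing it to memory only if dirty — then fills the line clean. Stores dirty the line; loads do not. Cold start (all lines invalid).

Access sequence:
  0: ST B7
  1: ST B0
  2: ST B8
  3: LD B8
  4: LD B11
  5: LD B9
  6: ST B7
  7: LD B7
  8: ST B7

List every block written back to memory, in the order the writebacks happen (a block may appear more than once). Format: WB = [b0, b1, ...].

0: W B7 -> L3 miss  d=D]
1: W B0 -> L0 miss  d=D]
2: W B8 -> L0 miss wb->B0  d=D]
3: R B8 -> L0 hit  d=D]
4: R B11 -> L3 miss wb->B7  d=-]
5: R B9 -> L1 miss  d=-]
6: W B7 -> L3 miss  d=D]
7: R B7 -> L3 hit  d=D]
8: W B7 -> L3 hit  d=D]

WB = [0, 7]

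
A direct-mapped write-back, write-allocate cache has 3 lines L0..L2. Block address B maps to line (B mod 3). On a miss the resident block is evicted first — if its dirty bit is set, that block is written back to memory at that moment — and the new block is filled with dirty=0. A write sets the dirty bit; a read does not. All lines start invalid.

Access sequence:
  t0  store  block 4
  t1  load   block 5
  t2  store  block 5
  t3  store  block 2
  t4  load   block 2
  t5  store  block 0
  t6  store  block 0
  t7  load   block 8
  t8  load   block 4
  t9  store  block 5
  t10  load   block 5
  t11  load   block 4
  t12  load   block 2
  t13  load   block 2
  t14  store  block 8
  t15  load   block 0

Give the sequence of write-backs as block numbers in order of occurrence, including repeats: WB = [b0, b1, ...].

  0 | W B4 → L1 miss [D]
  1 | R B5 → L2 miss [-]
  2 | W B5 → L2 hit [D]
  3 | W B2 → L2 miss wb→B5 [D]
  4 | R B2 → L2 hit [D]
  5 | W B0 → L0 miss [D]
  6 | W B0 → L0 hit [D]
  7 | R B8 → L2 miss wb→B2 [-]
  8 | R B4 → L1 hit [D]
  9 | W B5 → L2 miss [D]
  10 | R B5 → L2 hit [D]
  11 | R B4 → L1 hit [D]
  12 | R B2 → L2 miss wb→B5 [-]
  13 | R B2 → L2 hit [-]
  14 | W B8 → L2 miss [D]
  15 | R B0 → L0 hit [D]

WB = [5, 2, 5]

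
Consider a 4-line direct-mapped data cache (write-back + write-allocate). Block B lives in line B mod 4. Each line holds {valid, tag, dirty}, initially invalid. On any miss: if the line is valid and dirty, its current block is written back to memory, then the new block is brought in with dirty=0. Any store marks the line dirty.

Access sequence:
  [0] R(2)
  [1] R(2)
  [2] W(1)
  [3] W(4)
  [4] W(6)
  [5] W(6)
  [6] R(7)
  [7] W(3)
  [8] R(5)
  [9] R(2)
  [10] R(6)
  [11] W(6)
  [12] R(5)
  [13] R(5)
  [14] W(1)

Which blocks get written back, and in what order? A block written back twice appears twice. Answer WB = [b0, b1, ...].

0: R B2 → L2 miss [-]
1: R B2 → L2 hit [-]
2: W B1 → L1 miss [D]
3: W B4 → L0 miss [D]
4: W B6 → L2 miss [D]
5: W B6 → L2 hit [D]
6: R B7 → L3 miss [-]
7: W B3 → L3 miss [D]
8: R B5 → L1 miss wb→B1 [-]
9: R B2 → L2 miss wb→B6 [-]
10: R B6 → L2 miss [-]
11: W B6 → L2 hit [D]
12: R B5 → L1 hit [-]
13: R B5 → L1 hit [-]
14: W B1 → L1 miss [D]

WB = [1, 6]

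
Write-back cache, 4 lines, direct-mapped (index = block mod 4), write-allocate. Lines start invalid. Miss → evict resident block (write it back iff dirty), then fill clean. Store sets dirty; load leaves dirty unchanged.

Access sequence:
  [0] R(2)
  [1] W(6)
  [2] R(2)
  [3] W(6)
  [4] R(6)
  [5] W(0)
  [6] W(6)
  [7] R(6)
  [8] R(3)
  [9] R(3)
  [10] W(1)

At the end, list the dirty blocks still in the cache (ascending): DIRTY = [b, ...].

0: R B2 → L2 miss [-]
1: W B6 → L2 miss [D]
2: R B2 → L2 miss wb→B6 [-]
3: W B6 → L2 miss [D]
4: R B6 → L2 hit [D]
5: W B0 → L0 miss [D]
6: W B6 → L2 hit [D]
7: R B6 → L2 hit [D]
8: R B3 → L3 miss [-]
9: R B3 → L3 hit [-]
10: W B1 → L1 miss [D]

DIRTY = [0, 1, 6]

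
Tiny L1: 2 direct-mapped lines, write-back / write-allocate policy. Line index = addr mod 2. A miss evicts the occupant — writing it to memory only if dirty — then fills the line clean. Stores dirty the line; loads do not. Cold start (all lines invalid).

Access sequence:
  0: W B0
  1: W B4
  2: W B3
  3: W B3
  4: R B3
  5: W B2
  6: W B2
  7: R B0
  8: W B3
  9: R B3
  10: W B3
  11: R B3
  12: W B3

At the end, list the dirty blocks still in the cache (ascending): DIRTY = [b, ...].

0: W B0 -> L0 miss  d=D]
1: W B4 -> L0 miss wb->B0  d=D]
2: W B3 -> L1 miss  d=D]
3: W B3 -> L1 hit  d=D]
4: R B3 -> L1 hit  d=D]
5: W B2 -> L0 miss wb->B4  d=D]
6: W B2 -> L0 hit  d=D]
7: R B0 -> L0 miss wb->B2  d=-]
8: W B3 -> L1 hit  d=D]
9: R B3 -> L1 hit  d=D]
10: W B3 -> L1 hit  d=D]
11: R B3 -> L1 hit  d=D]
12: W B3 -> L1 hit  d=D]

DIRTY = [3]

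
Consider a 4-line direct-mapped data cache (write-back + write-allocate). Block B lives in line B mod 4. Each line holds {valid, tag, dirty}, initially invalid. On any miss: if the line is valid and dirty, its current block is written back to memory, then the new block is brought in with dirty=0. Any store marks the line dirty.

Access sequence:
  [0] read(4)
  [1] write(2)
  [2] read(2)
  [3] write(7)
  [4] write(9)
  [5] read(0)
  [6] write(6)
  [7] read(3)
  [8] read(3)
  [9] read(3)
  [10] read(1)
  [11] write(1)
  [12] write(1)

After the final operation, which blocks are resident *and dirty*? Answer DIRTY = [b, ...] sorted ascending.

DIRTY = [1, 6]

0: R B4 -> L0 miss  d=-]
1: W B2 -> L2 miss  d=D]
2: R B2 -> L2 hit  d=D]
3: W B7 -> L3 miss  d=D]
4: W B9 -> L1 miss  d=D]
5: R B0 -> L0 miss  d=-]
6: W B6 -> L2 miss wb->B2  d=D]
7: R B3 -> L3 miss wb->B7  d=-]
8: R B3 -> L3 hit  d=-]
9: R B3 -> L3 hit  d=-]
10: R B1 -> L1 miss wb->B9  d=-]
11: W B1 -> L1 hit  d=D]
12: W B1 -> L1 hit  d=D]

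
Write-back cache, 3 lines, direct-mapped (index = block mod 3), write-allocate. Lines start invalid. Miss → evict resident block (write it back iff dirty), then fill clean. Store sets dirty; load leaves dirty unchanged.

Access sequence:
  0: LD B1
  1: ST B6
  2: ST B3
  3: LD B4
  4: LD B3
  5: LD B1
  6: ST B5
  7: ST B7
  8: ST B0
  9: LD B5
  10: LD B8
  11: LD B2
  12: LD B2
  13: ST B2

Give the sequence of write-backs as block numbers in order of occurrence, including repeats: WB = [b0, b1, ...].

WB = [6, 3, 5]

  0 | R B1 → L1 miss [-]
  1 | W B6 → L0 miss [D]
  2 | W B3 → L0 miss wb→B6 [D]
  3 | R B4 → L1 miss [-]
  4 | R B3 → L0 hit [D]
  5 | R B1 → L1 miss [-]
  6 | W B5 → L2 miss [D]
  7 | W B7 → L1 miss [D]
  8 | W B0 → L0 miss wb→B3 [D]
  9 | R B5 → L2 hit [D]
  10 | R B8 → L2 miss wb→B5 [-]
  11 | R B2 → L2 miss [-]
  12 | R B2 → L2 hit [-]
  13 | W B2 → L2 hit [D]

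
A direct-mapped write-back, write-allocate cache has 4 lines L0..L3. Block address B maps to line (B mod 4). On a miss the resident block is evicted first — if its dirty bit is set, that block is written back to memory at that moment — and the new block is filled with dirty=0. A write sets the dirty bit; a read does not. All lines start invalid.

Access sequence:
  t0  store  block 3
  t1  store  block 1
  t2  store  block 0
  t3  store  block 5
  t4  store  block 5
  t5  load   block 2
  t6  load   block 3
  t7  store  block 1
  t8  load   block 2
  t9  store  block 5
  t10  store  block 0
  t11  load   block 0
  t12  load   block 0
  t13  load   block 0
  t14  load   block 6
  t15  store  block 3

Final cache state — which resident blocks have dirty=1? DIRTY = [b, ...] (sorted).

DIRTY = [0, 3, 5]

0: W B3 -> L3 miss  d=D]
1: W B1 -> L1 miss  d=D]
2: W B0 -> L0 miss  d=D]
3: W B5 -> L1 miss wb->B1  d=D]
4: W B5 -> L1 hit  d=D]
5: R B2 -> L2 miss  d=-]
6: R B3 -> L3 hit  d=D]
7: W B1 -> L1 miss wb->B5  d=D]
8: R B2 -> L2 hit  d=-]
9: W B5 -> L1 miss wb->B1  d=D]
10: W B0 -> L0 hit  d=D]
11: R B0 -> L0 hit  d=D]
12: R B0 -> L0 hit  d=D]
13: R B0 -> L0 hit  d=D]
14: R B6 -> L2 miss  d=-]
15: W B3 -> L3 hit  d=D]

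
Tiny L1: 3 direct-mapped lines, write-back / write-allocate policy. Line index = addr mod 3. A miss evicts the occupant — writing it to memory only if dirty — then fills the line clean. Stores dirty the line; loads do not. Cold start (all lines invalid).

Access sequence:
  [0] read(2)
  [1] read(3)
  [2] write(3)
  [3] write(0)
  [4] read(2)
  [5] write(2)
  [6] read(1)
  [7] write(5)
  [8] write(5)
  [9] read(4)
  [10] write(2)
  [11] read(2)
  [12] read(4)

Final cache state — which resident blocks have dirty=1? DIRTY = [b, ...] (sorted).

  0 | R B2 → L2 miss [-]
  1 | R B3 → L0 miss [-]
  2 | W B3 → L0 hit [D]
  3 | W B0 → L0 miss wb→B3 [D]
  4 | R B2 → L2 hit [-]
  5 | W B2 → L2 hit [D]
  6 | R B1 → L1 miss [-]
  7 | W B5 → L2 miss wb→B2 [D]
  8 | W B5 → L2 hit [D]
  9 | R B4 → L1 miss [-]
  10 | W B2 → L2 miss wb→B5 [D]
  11 | R B2 → L2 hit [D]
  12 | R B4 → L1 hit [-]

DIRTY = [0, 2]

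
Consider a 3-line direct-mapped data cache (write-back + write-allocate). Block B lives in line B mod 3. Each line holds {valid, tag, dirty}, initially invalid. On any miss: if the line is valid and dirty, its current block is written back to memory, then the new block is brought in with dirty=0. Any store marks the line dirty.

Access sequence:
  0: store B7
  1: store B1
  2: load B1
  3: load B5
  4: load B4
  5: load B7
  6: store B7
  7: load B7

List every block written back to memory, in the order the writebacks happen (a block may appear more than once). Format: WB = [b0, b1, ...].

0: W B7 -> L1 miss  d=D]
1: W B1 -> L1 miss wb->B7  d=D]
2: R B1 -> L1 hit  d=D]
3: R B5 -> L2 miss  d=-]
4: R B4 -> L1 miss wb->B1  d=-]
5: R B7 -> L1 miss  d=-]
6: W B7 -> L1 hit  d=D]
7: R B7 -> L1 hit  d=D]

WB = [7, 1]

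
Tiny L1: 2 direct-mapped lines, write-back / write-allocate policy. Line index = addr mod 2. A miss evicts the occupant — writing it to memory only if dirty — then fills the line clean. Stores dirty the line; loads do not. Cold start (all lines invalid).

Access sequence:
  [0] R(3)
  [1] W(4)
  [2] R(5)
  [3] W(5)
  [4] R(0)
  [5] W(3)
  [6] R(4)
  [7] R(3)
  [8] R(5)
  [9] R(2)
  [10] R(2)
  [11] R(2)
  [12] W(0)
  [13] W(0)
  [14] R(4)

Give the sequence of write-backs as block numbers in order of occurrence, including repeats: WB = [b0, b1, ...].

WB = [4, 5, 3, 0]

  0 | R B3 → L1 miss [-]
  1 | W B4 → L0 miss [D]
  2 | R B5 → L1 miss [-]
  3 | W B5 → L1 hit [D]
  4 | R B0 → L0 miss wb→B4 [-]
  5 | W B3 → L1 miss wb→B5 [D]
  6 | R B4 → L0 miss [-]
  7 | R B3 → L1 hit [D]
  8 | R B5 → L1 miss wb→B3 [-]
  9 | R B2 → L0 miss [-]
  10 | R B2 → L0 hit [-]
  11 | R B2 → L0 hit [-]
  12 | W B0 → L0 miss [D]
  13 | W B0 → L0 hit [D]
  14 | R B4 → L0 miss wb→B0 [-]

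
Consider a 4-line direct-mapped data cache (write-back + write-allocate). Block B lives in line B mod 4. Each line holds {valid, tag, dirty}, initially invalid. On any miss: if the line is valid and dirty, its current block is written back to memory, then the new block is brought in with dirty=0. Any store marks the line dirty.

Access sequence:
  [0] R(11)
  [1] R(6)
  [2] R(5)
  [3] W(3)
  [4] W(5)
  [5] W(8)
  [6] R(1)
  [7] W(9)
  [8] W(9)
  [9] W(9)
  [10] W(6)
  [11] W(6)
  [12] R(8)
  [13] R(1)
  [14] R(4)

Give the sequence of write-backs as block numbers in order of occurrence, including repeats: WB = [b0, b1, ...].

WB = [5, 9, 8]

  0 | R B11 → L3 miss [-]
  1 | R B6 → L2 miss [-]
  2 | R B5 → L1 miss [-]
  3 | W B3 → L3 miss [D]
  4 | W B5 → L1 hit [D]
  5 | W B8 → L0 miss [D]
  6 | R B1 → L1 miss wb→B5 [-]
  7 | W B9 → L1 miss [D]
  8 | W B9 → L1 hit [D]
  9 | W B9 → L1 hit [D]
  10 | W B6 → L2 hit [D]
  11 | W B6 → L2 hit [D]
  12 | R B8 → L0 hit [D]
  13 | R B1 → L1 miss wb→B9 [-]
  14 | R B4 → L0 miss wb→B8 [-]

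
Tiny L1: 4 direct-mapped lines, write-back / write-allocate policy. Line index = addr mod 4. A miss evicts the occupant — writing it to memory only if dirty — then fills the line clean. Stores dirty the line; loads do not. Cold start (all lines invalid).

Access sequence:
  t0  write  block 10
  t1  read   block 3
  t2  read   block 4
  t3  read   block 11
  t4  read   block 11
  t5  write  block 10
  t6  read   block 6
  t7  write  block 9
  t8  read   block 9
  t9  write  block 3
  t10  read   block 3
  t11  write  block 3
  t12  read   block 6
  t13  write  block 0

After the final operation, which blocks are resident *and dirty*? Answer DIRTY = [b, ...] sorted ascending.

DIRTY = [0, 3, 9]

  0 | W B10 → L2 miss [D]
  1 | R B3 → L3 miss [-]
  2 | R B4 → L0 miss [-]
  3 | R B11 → L3 miss [-]
  4 | R B11 → L3 hit [-]
  5 | W B10 → L2 hit [D]
  6 | R B6 → L2 miss wb→B10 [-]
  7 | W B9 → L1 miss [D]
  8 | R B9 → L1 hit [D]
  9 | W B3 → L3 miss [D]
  10 | R B3 → L3 hit [D]
  11 | W B3 → L3 hit [D]
  12 | R B6 → L2 hit [-]
  13 | W B0 → L0 miss [D]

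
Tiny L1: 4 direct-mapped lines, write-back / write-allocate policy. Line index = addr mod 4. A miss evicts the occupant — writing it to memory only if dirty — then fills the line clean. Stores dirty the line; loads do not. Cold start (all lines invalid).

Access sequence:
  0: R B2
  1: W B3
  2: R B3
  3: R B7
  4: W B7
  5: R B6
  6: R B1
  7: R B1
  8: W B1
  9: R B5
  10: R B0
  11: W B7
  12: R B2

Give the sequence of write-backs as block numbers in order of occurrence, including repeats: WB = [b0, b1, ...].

  0 | R B2 → L2 miss [-]
  1 | W B3 → L3 miss [D]
  2 | R B3 → L3 hit [D]
  3 | R B7 → L3 miss wb→B3 [-]
  4 | W B7 → L3 hit [D]
  5 | R B6 → L2 miss [-]
  6 | R B1 → L1 miss [-]
  7 | R B1 → L1 hit [-]
  8 | W B1 → L1 hit [D]
  9 | R B5 → L1 miss wb→B1 [-]
  10 | R B0 → L0 miss [-]
  11 | W B7 → L3 hit [D]
  12 | R B2 → L2 miss [-]

WB = [3, 1]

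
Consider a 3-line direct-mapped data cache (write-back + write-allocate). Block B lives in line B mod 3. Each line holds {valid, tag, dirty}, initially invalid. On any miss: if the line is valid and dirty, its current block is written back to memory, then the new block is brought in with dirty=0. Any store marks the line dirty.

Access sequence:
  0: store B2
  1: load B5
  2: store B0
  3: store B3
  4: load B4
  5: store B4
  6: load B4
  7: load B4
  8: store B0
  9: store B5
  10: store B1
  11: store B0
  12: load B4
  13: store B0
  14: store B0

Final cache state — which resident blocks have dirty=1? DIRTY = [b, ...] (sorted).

DIRTY = [0, 5]

  0 | W B2 → L2 miss [D]
  1 | R B5 → L2 miss wb→B2 [-]
  2 | W B0 → L0 miss [D]
  3 | W B3 → L0 miss wb→B0 [D]
  4 | R B4 → L1 miss [-]
  5 | W B4 → L1 hit [D]
  6 | R B4 → L1 hit [D]
  7 | R B4 → L1 hit [D]
  8 | W B0 → L0 miss wb→B3 [D]
  9 | W B5 → L2 hit [D]
  10 | W B1 → L1 miss wb→B4 [D]
  11 | W B0 → L0 hit [D]
  12 | R B4 → L1 miss wb→B1 [-]
  13 | W B0 → L0 hit [D]
  14 | W B0 → L0 hit [D]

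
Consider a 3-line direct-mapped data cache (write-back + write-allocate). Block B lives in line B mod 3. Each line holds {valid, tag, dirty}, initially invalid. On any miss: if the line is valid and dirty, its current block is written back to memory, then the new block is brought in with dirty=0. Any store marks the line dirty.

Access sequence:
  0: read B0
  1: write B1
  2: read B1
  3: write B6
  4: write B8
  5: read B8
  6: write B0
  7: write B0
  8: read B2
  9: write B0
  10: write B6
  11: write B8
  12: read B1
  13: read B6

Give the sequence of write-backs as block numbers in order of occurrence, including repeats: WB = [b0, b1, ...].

WB = [6, 8, 0]

  0 | R B0 → L0 miss [-]
  1 | W B1 → L1 miss [D]
  2 | R B1 → L1 hit [D]
  3 | W B6 → L0 miss [D]
  4 | W B8 → L2 miss [D]
  5 | R B8 → L2 hit [D]
  6 | W B0 → L0 miss wb→B6 [D]
  7 | W B0 → L0 hit [D]
  8 | R B2 → L2 miss wb→B8 [-]
  9 | W B0 → L0 hit [D]
  10 | W B6 → L0 miss wb→B0 [D]
  11 | W B8 → L2 miss [D]
  12 | R B1 → L1 hit [D]
  13 | R B6 → L0 hit [D]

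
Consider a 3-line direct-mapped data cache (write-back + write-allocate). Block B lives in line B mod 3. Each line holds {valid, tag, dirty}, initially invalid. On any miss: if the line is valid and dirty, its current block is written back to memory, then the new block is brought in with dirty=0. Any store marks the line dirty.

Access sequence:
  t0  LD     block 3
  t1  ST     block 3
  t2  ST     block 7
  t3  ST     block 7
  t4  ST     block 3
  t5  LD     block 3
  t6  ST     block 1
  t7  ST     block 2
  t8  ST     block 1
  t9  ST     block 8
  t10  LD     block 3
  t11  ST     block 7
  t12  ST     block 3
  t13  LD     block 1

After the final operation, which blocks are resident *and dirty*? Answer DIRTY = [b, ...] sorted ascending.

  0 | R B3 → L0 miss [-]
  1 | W B3 → L0 hit [D]
  2 | W B7 → L1 miss [D]
  3 | W B7 → L1 hit [D]
  4 | W B3 → L0 hit [D]
  5 | R B3 → L0 hit [D]
  6 | W B1 → L1 miss wb→B7 [D]
  7 | W B2 → L2 miss [D]
  8 | W B1 → L1 hit [D]
  9 | W B8 → L2 miss wb→B2 [D]
  10 | R B3 → L0 hit [D]
  11 | W B7 → L1 miss wb→B1 [D]
  12 | W B3 → L0 hit [D]
  13 | R B1 → L1 miss wb→B7 [-]

DIRTY = [3, 8]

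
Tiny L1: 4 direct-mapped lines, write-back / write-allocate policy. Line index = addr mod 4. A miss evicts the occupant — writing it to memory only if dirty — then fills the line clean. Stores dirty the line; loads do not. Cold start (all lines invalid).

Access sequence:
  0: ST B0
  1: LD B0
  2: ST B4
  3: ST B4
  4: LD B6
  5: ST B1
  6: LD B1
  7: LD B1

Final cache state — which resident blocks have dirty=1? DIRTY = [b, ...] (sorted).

0: W B0 → L0 miss [D]
1: R B0 → L0 hit [D]
2: W B4 → L0 miss wb→B0 [D]
3: W B4 → L0 hit [D]
4: R B6 → L2 miss [-]
5: W B1 → L1 miss [D]
6: R B1 → L1 hit [D]
7: R B1 → L1 hit [D]

DIRTY = [1, 4]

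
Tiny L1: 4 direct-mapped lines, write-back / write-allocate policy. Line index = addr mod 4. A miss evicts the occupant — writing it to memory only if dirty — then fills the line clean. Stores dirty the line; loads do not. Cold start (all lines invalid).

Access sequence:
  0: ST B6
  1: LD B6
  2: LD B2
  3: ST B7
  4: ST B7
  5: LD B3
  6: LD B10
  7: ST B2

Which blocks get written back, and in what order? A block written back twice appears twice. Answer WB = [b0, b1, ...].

WB = [6, 7]

0: W B6 → L2 miss [D]
1: R B6 → L2 hit [D]
2: R B2 → L2 miss wb→B6 [-]
3: W B7 → L3 miss [D]
4: W B7 → L3 hit [D]
5: R B3 → L3 miss wb→B7 [-]
6: R B10 → L2 miss [-]
7: W B2 → L2 miss [D]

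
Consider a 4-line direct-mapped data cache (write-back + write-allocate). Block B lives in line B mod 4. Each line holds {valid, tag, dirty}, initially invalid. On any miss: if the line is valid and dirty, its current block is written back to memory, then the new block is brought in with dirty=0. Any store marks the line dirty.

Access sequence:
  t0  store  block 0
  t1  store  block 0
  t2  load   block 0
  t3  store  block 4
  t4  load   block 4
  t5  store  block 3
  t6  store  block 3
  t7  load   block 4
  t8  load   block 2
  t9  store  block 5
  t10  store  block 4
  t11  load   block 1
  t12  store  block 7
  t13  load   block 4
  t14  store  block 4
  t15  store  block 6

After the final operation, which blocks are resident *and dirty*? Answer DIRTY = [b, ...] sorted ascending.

DIRTY = [4, 6, 7]

0: W B0 → L0 miss [D]
1: W B0 → L0 hit [D]
2: R B0 → L0 hit [D]
3: W B4 → L0 miss wb→B0 [D]
4: R B4 → L0 hit [D]
5: W B3 → L3 miss [D]
6: W B3 → L3 hit [D]
7: R B4 → L0 hit [D]
8: R B2 → L2 miss [-]
9: W B5 → L1 miss [D]
10: W B4 → L0 hit [D]
11: R B1 → L1 miss wb→B5 [-]
12: W B7 → L3 miss wb→B3 [D]
13: R B4 → L0 hit [D]
14: W B4 → L0 hit [D]
15: W B6 → L2 miss [D]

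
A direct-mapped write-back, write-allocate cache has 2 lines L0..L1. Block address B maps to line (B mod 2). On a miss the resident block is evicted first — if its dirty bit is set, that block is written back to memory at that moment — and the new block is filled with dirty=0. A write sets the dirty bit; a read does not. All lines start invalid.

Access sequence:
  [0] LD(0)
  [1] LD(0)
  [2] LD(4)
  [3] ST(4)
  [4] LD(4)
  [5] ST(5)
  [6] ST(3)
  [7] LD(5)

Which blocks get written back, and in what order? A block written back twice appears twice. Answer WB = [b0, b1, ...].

WB = [5, 3]

0: R B0 → L0 miss [-]
1: R B0 → L0 hit [-]
2: R B4 → L0 miss [-]
3: W B4 → L0 hit [D]
4: R B4 → L0 hit [D]
5: W B5 → L1 miss [D]
6: W B3 → L1 miss wb→B5 [D]
7: R B5 → L1 miss wb→B3 [-]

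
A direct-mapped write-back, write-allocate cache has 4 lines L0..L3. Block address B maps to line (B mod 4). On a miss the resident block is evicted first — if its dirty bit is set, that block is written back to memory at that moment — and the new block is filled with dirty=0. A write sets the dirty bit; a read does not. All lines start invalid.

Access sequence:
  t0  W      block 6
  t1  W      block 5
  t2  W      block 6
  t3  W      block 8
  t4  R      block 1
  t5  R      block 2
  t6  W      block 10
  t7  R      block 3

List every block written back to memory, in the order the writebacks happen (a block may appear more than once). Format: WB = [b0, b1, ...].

0: W B6 -> L2 miss  d=D]
1: W B5 -> L1 miss  d=D]
2: W B6 -> L2 hit  d=D]
3: W B8 -> L0 miss  d=D]
4: R B1 -> L1 miss wb->B5  d=-]
5: R B2 -> L2 miss wb->B6  d=-]
6: W B10 -> L2 miss  d=D]
7: R B3 -> L3 miss  d=-]

WB = [5, 6]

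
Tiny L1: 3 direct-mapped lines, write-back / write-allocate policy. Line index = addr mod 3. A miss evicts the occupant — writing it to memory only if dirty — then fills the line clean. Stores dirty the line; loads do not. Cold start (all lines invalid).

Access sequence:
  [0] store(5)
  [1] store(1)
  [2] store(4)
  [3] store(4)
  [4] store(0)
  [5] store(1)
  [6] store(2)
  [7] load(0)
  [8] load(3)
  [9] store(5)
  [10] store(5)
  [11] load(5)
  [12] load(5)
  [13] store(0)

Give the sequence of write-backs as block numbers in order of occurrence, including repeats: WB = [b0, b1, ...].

WB = [1, 4, 5, 0, 2]

  0 | W B5 → L2 miss [D]
  1 | W B1 → L1 miss [D]
  2 | W B4 → L1 miss wb→B1 [D]
  3 | W B4 → L1 hit [D]
  4 | W B0 → L0 miss [D]
  5 | W B1 → L1 miss wb→B4 [D]
  6 | W B2 → L2 miss wb→B5 [D]
  7 | R B0 → L0 hit [D]
  8 | R B3 → L0 miss wb→B0 [-]
  9 | W B5 → L2 miss wb→B2 [D]
  10 | W B5 → L2 hit [D]
  11 | R B5 → L2 hit [D]
  12 | R B5 → L2 hit [D]
  13 | W B0 → L0 miss [D]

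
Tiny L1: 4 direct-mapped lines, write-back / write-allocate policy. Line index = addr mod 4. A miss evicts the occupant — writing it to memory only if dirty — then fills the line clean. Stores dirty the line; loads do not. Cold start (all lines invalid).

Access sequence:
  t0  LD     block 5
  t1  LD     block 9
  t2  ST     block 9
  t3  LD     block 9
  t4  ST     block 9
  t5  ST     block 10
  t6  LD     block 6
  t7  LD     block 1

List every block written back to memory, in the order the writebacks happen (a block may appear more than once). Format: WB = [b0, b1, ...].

0: R B5 -> L1 miss  d=-]
1: R B9 -> L1 miss  d=-]
2: W B9 -> L1 hit  d=D]
3: R B9 -> L1 hit  d=D]
4: W B9 -> L1 hit  d=D]
5: W B10 -> L2 miss  d=D]
6: R B6 -> L2 miss wb->B10  d=-]
7: R B1 -> L1 miss wb->B9  d=-]

WB = [10, 9]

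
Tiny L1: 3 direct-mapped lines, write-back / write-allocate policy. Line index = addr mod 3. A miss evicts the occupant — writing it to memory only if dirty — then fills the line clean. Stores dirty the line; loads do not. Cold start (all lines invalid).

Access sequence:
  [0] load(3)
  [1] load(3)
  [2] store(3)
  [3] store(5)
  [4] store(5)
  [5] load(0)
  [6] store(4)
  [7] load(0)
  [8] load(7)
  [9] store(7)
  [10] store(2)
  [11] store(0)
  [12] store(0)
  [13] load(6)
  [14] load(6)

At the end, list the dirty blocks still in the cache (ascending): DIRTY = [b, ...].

DIRTY = [2, 7]

0: R B3 -> L0 miss  d=-]
1: R B3 -> L0 hit  d=-]
2: W B3 -> L0 hit  d=D]
3: W B5 -> L2 miss  d=D]
4: W B5 -> L2 hit  d=D]
5: R B0 -> L0 miss wb->B3  d=-]
6: W B4 -> L1 miss  d=D]
7: R B0 -> L0 hit  d=-]
8: R B7 -> L1 miss wb->B4  d=-]
9: W B7 -> L1 hit  d=D]
10: W B2 -> L2 miss wb->B5  d=D]
11: W B0 -> L0 hit  d=D]
12: W B0 -> L0 hit  d=D]
13: R B6 -> L0 miss wb->B0  d=-]
14: R B6 -> L0 hit  d=-]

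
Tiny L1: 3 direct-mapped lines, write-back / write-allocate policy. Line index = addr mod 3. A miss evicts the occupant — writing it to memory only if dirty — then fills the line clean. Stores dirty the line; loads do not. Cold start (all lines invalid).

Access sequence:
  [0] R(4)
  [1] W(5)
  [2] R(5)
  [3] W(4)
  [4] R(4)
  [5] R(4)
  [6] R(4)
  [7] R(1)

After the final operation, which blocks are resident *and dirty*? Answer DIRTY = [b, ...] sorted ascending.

  0 | R B4 → L1 miss [-]
  1 | W B5 → L2 miss [D]
  2 | R B5 → L2 hit [D]
  3 | W B4 → L1 hit [D]
  4 | R B4 → L1 hit [D]
  5 | R B4 → L1 hit [D]
  6 | R B4 → L1 hit [D]
  7 | R B1 → L1 miss wb→B4 [-]

DIRTY = [5]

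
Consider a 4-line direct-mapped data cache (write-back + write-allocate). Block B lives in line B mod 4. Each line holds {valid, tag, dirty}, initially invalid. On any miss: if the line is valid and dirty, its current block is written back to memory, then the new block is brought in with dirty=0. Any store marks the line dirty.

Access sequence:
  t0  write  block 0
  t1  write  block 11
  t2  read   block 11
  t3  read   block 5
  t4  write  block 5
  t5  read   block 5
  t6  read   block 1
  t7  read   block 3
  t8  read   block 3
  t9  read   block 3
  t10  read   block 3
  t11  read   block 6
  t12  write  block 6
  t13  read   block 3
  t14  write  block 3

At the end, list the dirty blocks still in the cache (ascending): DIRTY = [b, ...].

0: W B0 → L0 miss [D]
1: W B11 → L3 miss [D]
2: R B11 → L3 hit [D]
3: R B5 → L1 miss [-]
4: W B5 → L1 hit [D]
5: R B5 → L1 hit [D]
6: R B1 → L1 miss wb→B5 [-]
7: R B3 → L3 miss wb→B11 [-]
8: R B3 → L3 hit [-]
9: R B3 → L3 hit [-]
10: R B3 → L3 hit [-]
11: R B6 → L2 miss [-]
12: W B6 → L2 hit [D]
13: R B3 → L3 hit [-]
14: W B3 → L3 hit [D]

DIRTY = [0, 3, 6]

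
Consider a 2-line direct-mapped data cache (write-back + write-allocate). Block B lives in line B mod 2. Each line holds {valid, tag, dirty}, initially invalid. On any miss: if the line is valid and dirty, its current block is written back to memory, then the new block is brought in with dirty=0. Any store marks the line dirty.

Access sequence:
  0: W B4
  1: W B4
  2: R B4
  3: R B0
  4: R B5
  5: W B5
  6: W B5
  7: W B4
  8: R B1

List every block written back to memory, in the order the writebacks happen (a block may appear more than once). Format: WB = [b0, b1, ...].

WB = [4, 5]

0: W B4 → L0 miss [D]
1: W B4 → L0 hit [D]
2: R B4 → L0 hit [D]
3: R B0 → L0 miss wb→B4 [-]
4: R B5 → L1 miss [-]
5: W B5 → L1 hit [D]
6: W B5 → L1 hit [D]
7: W B4 → L0 miss [D]
8: R B1 → L1 miss wb→B5 [-]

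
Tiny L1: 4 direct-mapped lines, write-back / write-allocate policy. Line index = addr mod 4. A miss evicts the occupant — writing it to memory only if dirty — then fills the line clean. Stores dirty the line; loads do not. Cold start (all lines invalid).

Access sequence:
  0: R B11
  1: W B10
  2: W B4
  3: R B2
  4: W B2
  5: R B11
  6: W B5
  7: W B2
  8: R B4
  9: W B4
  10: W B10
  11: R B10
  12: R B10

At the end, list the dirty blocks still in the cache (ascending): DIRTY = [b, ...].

0: R B11 → L3 miss [-]
1: W B10 → L2 miss [D]
2: W B4 → L0 miss [D]
3: R B2 → L2 miss wb→B10 [-]
4: W B2 → L2 hit [D]
5: R B11 → L3 hit [-]
6: W B5 → L1 miss [D]
7: W B2 → L2 hit [D]
8: R B4 → L0 hit [D]
9: W B4 → L0 hit [D]
10: W B10 → L2 miss wb→B2 [D]
11: R B10 → L2 hit [D]
12: R B10 → L2 hit [D]

DIRTY = [4, 5, 10]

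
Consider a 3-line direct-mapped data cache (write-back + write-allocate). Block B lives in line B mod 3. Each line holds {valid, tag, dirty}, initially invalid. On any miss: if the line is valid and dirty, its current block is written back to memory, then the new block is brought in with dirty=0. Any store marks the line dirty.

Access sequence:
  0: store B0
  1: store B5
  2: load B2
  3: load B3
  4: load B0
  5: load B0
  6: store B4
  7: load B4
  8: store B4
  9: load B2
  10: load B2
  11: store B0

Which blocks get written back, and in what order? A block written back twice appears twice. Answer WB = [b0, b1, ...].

0: W B0 → L0 miss [D]
1: W B5 → L2 miss [D]
2: R B2 → L2 miss wb→B5 [-]
3: R B3 → L0 miss wb→B0 [-]
4: R B0 → L0 miss [-]
5: R B0 → L0 hit [-]
6: W B4 → L1 miss [D]
7: R B4 → L1 hit [D]
8: W B4 → L1 hit [D]
9: R B2 → L2 hit [-]
10: R B2 → L2 hit [-]
11: W B0 → L0 hit [D]

WB = [5, 0]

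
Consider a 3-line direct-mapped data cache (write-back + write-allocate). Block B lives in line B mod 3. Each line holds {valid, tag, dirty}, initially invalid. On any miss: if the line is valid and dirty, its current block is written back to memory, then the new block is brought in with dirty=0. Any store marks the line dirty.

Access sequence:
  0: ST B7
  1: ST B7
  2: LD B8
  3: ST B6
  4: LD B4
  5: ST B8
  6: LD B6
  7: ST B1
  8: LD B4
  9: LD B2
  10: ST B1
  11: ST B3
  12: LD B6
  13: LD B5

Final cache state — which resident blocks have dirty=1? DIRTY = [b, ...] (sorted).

0: W B7 → L1 miss [D]
1: W B7 → L1 hit [D]
2: R B8 → L2 miss [-]
3: W B6 → L0 miss [D]
4: R B4 → L1 miss wb→B7 [-]
5: W B8 → L2 hit [D]
6: R B6 → L0 hit [D]
7: W B1 → L1 miss [D]
8: R B4 → L1 miss wb→B1 [-]
9: R B2 → L2 miss wb→B8 [-]
10: W B1 → L1 miss [D]
11: W B3 → L0 miss wb→B6 [D]
12: R B6 → L0 miss wb→B3 [-]
13: R B5 → L2 miss [-]

DIRTY = [1]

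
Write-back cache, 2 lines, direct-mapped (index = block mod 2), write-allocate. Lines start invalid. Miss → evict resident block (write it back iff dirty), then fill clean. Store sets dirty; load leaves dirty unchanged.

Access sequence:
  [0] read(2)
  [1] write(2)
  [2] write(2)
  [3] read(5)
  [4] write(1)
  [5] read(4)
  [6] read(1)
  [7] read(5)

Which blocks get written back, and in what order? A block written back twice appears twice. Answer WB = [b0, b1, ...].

WB = [2, 1]

0: R B2 → L0 miss [-]
1: W B2 → L0 hit [D]
2: W B2 → L0 hit [D]
3: R B5 → L1 miss [-]
4: W B1 → L1 miss [D]
5: R B4 → L0 miss wb→B2 [-]
6: R B1 → L1 hit [D]
7: R B5 → L1 miss wb→B1 [-]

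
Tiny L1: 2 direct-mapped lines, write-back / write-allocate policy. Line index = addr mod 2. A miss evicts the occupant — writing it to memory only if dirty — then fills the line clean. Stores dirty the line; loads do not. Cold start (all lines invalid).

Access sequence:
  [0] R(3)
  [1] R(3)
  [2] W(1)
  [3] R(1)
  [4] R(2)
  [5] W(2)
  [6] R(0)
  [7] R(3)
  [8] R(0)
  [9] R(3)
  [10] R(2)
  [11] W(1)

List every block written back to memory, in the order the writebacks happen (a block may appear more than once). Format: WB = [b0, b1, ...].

WB = [2, 1]

0: R B3 -> L1 miss  d=-]
1: R B3 -> L1 hit  d=-]
2: W B1 -> L1 miss  d=D]
3: R B1 -> L1 hit  d=D]
4: R B2 -> L0 miss  d=-]
5: W B2 -> L0 hit  d=D]
6: R B0 -> L0 miss wb->B2  d=-]
7: R B3 -> L1 miss wb->B1  d=-]
8: R B0 -> L0 hit  d=-]
9: R B3 -> L1 hit  d=-]
10: R B2 -> L0 miss  d=-]
11: W B1 -> L1 miss  d=D]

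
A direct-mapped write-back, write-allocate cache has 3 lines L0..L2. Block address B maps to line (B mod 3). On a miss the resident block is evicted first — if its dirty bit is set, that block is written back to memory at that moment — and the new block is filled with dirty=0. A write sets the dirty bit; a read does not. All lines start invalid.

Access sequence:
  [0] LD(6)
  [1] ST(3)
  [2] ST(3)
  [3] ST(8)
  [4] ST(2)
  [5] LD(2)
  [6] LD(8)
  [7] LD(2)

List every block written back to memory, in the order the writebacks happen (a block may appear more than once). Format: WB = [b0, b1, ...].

WB = [8, 2]

0: R B6 -> L0 miss  d=-]
1: W B3 -> L0 miss  d=D]
2: W B3 -> L0 hit  d=D]
3: W B8 -> L2 miss  d=D]
4: W B2 -> L2 miss wb->B8  d=D]
5: R B2 -> L2 hit  d=D]
6: R B8 -> L2 miss wb->B2  d=-]
7: R B2 -> L2 miss  d=-]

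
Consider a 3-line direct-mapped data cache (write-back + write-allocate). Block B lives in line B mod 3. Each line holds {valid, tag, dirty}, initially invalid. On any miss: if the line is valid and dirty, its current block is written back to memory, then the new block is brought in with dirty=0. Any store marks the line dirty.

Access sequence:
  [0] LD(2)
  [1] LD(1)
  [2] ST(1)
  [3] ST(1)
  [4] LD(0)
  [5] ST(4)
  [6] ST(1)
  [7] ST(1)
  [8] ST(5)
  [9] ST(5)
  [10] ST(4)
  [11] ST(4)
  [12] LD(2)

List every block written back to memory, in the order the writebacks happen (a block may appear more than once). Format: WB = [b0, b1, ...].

WB = [1, 4, 1, 5]

0: R B2 -> L2 miss  d=-]
1: R B1 -> L1 miss  d=-]
2: W B1 -> L1 hit  d=D]
3: W B1 -> L1 hit  d=D]
4: R B0 -> L0 miss  d=-]
5: W B4 -> L1 miss wb->B1  d=D]
6: W B1 -> L1 miss wb->B4  d=D]
7: W B1 -> L1 hit  d=D]
8: W B5 -> L2 miss  d=D]
9: W B5 -> L2 hit  d=D]
10: W B4 -> L1 miss wb->B1  d=D]
11: W B4 -> L1 hit  d=D]
12: R B2 -> L2 miss wb->B5  d=-]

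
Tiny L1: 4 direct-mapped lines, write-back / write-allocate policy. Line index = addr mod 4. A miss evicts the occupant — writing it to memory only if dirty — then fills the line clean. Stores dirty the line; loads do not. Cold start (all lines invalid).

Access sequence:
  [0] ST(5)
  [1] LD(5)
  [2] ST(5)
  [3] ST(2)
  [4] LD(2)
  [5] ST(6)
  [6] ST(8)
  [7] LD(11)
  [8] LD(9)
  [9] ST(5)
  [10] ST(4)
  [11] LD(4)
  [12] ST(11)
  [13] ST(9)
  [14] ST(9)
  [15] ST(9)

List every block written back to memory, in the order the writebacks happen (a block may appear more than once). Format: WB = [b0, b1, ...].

WB = [2, 5, 8, 5]

0: W B5 -> L1 miss  d=D]
1: R B5 -> L1 hit  d=D]
2: W B5 -> L1 hit  d=D]
3: W B2 -> L2 miss  d=D]
4: R B2 -> L2 hit  d=D]
5: W B6 -> L2 miss wb->B2  d=D]
6: W B8 -> L0 miss  d=D]
7: R B11 -> L3 miss  d=-]
8: R B9 -> L1 miss wb->B5  d=-]
9: W B5 -> L1 miss  d=D]
10: W B4 -> L0 miss wb->B8  d=D]
11: R B4 -> L0 hit  d=D]
12: W B11 -> L3 hit  d=D]
13: W B9 -> L1 miss wb->B5  d=D]
14: W B9 -> L1 hit  d=D]
15: W B9 -> L1 hit  d=D]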